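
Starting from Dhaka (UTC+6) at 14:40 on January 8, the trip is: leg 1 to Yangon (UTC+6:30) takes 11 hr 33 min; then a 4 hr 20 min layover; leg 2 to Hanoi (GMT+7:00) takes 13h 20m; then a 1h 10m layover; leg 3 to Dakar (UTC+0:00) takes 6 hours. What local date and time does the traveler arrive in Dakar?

Convert departure to UTC: 14:40 − 6:00 = 08:40 UTC on Jan 8.
Add 11 hours and 33 minutes leg 1 → 20:13 UTC.
Add 4 hours 20 minutes layover in Yangon → 00:33 UTC (Jan 9).
Add 13 hours 20 minutes leg 2 → 13:53 UTC.
Add 1 hour 10 minutes layover in Hanoi → 15:03 UTC.
Add 6 hours leg 3 → 21:03 UTC.
Dakar is UTC+0, so local arrival is the same: 21:03 on Jan 9.

21:03 on January 9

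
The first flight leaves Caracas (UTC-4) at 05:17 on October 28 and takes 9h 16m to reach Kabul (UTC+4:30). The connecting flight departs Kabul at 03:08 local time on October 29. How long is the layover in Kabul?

4 hours 5 minutes

Convert departure to UTC: 05:17 + 4:00 = 09:17 UTC on Oct 28.
Add 9 hours and 16 minutes flight time → 18:33 UTC.
Kabul is UTC+4:30, so local arrival = 18:33 + 4:30 = 23:03 on Oct 28.
Layover = 03:08 − 23:03 (+1 day) = 4 hours 5 minutes.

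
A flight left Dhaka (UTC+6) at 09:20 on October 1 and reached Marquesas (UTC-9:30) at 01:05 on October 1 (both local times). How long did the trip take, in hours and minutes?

7 hours 15 minutes

Marquesas is 15:30 behind Dhaka.
Clock-face elapsed time (ignoring zones) is −8 hours 15 minutes.
Actual elapsed = −8 hours 15 minutes + 15:30 = 7 hours 15 minutes.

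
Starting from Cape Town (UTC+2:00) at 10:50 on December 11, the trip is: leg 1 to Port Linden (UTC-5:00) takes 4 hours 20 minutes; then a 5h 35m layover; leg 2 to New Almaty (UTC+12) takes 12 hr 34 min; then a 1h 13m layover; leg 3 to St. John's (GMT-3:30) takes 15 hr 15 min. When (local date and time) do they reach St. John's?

20:17 on December 12

Convert departure to UTC: 10:50 − 2:00 = 08:50 UTC on Dec 11.
Add 4 hours and 20 minutes leg 1 → 13:10 UTC.
Add 5 hours and 35 minutes layover in Port Linden → 18:45 UTC.
Add 12 hours 34 minutes leg 2 → 07:19 UTC (Dec 12).
Add 1 hour and 13 minutes layover in New Almaty → 08:32 UTC.
Add 15 hours and 15 minutes leg 3 → 23:47 UTC.
St. John's is UTC−3:30, so local arrival = 23:47 − 3:30 = 20:17 on Dec 12.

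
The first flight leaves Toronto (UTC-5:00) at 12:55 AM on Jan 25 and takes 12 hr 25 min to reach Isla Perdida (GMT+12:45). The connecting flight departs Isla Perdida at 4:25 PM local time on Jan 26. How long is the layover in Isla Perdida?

9 hours 20 minutes

Convert departure to UTC: 12:55 AM + 5:00 = 5:55 AM UTC on Jan 25.
Add 12 hours 25 minutes flight time → 6:20 PM UTC.
Isla Perdida is UTC+12:45, so local arrival = 6:20 PM + 12:45 = 7:05 AM on Jan 26.
Layover = 4:25 PM − 7:05 AM = 9 hours 20 minutes.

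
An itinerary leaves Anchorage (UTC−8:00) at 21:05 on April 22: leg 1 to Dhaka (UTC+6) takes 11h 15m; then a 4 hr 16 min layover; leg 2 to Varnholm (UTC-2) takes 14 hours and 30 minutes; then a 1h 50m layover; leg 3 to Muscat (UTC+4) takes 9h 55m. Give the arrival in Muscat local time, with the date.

Convert departure to UTC: 21:05 + 8:00 = 05:05 UTC on Apr 23.
Add 11 hours and 15 minutes leg 1 → 16:20 UTC.
Add 4 hours and 16 minutes layover in Dhaka → 20:36 UTC.
Add 14 hours 30 minutes leg 2 → 11:06 UTC (Apr 24).
Add 1 hour 50 minutes layover in Varnholm → 12:56 UTC.
Add 9 hours and 55 minutes leg 3 → 22:51 UTC.
Muscat is UTC+4:00, so local arrival = 22:51 + 4:00 = 02:51 on Apr 25.

02:51 on April 25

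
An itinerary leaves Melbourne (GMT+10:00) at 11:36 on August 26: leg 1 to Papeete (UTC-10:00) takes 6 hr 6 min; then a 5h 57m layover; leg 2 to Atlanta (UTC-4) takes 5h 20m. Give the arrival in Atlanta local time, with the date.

14:59 on August 26

Convert departure to UTC: 11:36 − 10:00 = 01:36 UTC on Aug 26.
Add 6 hours and 6 minutes leg 1 → 07:42 UTC.
Add 5 hours and 57 minutes layover in Papeete → 13:39 UTC.
Add 5 hours and 20 minutes leg 2 → 18:59 UTC.
Atlanta is UTC−4:00, so local arrival = 18:59 − 4:00 = 14:59 on Aug 26.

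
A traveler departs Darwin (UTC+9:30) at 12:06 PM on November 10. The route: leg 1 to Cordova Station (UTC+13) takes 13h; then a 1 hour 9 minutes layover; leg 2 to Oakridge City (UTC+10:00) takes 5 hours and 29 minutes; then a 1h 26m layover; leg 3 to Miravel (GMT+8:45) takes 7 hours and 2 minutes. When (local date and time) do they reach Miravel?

3:27 PM on Nov 11

Convert departure to UTC: 12:06 PM − 9:30 = 2:36 AM UTC on Nov 10.
Add 13 hours leg 1 → 3:36 PM UTC.
Add 1 hour 9 minutes layover in Cordova Station → 4:45 PM UTC.
Add 5 hours and 29 minutes leg 2 → 10:14 PM UTC.
Add 1 hour 26 minutes layover in Oakridge City → 11:40 PM UTC.
Add 7 hours 2 minutes leg 3 → 6:42 AM UTC (Nov 11).
Miravel is UTC+8:45, so local arrival = 6:42 AM + 8:45 = 3:27 PM on Nov 11.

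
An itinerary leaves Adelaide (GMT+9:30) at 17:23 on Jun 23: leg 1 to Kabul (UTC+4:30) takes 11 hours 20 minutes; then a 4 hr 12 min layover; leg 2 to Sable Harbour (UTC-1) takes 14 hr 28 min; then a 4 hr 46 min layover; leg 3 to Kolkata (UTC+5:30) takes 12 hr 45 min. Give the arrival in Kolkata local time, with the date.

12:54 on Jun 25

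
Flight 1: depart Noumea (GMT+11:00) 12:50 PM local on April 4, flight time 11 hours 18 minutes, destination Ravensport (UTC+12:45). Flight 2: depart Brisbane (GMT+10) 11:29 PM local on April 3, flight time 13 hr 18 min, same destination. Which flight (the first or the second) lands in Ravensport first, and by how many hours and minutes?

the second, by 10 hours 21 minutes

Flight 1 in UTC: 12:50 PM − 11:00 = 1:50 AM on Apr 4.
+11 hours and 18 minutes → arrive 1:08 PM UTC on Apr 4.
Flight 2 in UTC: 11:29 PM − 10:00 = 1:29 PM on Apr 3.
+13 hours 18 minutes → arrive 2:47 AM UTC on Apr 4.
Flight 2 lands earlier by 10 hours 21 minutes.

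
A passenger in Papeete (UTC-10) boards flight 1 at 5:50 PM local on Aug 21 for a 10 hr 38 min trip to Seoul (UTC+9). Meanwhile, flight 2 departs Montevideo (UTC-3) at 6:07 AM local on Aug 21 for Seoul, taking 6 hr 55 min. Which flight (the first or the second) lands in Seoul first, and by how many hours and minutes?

Flight 1 in UTC: 5:50 PM + 10:00 = 3:50 AM on Aug 22.
+10 hours 38 minutes → arrive 2:28 PM UTC on Aug 22.
Flight 2 in UTC: 6:07 AM + 3:00 = 9:07 AM on Aug 21.
+6 hours and 55 minutes → arrive 4:02 PM UTC on Aug 21.
Flight 2 lands earlier by 22 hours 26 minutes.

the second, by 22 hours 26 minutes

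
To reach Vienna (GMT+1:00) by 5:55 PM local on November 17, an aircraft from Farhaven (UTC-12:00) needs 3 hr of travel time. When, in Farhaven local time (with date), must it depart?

Target arrival in UTC: 5:55 PM − 1:00 = 4:55 PM on Nov 17.
Subtract 3 hours → departure 1:55 PM UTC on Nov 17.
Farhaven is UTC−12:00: 1:55 PM − 12:00 = 1:55 AM on Nov 17.

1:55 AM on Nov 17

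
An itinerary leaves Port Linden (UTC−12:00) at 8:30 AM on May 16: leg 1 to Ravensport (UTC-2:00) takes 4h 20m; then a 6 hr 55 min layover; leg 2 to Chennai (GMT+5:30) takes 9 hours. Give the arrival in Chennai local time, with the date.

Convert departure to UTC: 8:30 AM + 12:00 = 8:30 PM UTC on May 16.
Add 4 hours and 20 minutes leg 1 → 12:50 AM UTC (May 17).
Add 6 hours 55 minutes layover in Ravensport → 7:45 AM UTC.
Add 9 hours leg 2 → 4:45 PM UTC.
Chennai is UTC+5:30, so local arrival = 4:45 PM + 5:30 = 10:15 PM on May 17.

10:15 PM on May 17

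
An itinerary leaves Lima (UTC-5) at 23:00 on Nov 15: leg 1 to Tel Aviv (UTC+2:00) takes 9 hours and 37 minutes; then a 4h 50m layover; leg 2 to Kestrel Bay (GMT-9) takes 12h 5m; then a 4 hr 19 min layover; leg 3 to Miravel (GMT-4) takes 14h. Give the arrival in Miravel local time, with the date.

20:51 on Nov 17

Convert departure to UTC: 23:00 + 5:00 = 04:00 UTC on Nov 16.
Add 9 hours 37 minutes leg 1 → 13:37 UTC.
Add 4 hours 50 minutes layover in Tel Aviv → 18:27 UTC.
Add 12 hours 5 minutes leg 2 → 06:32 UTC (Nov 17).
Add 4 hours and 19 minutes layover in Kestrel Bay → 10:51 UTC.
Add 14 hours leg 3 → 00:51 UTC (Nov 18).
Miravel is UTC−4:00, so local arrival = 00:51 − 4:00 = 20:51 on Nov 17.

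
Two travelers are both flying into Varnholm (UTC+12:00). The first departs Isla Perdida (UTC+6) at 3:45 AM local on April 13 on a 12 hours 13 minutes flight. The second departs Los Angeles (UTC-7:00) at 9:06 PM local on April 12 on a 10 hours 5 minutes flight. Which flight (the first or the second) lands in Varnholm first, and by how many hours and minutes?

Flight 1 in UTC: 3:45 AM − 6:00 = 9:45 PM on Apr 12.
+12 hours and 13 minutes → arrive 9:58 AM UTC on Apr 13.
Flight 2 in UTC: 9:06 PM + 7:00 = 4:06 AM on Apr 13.
+10 hours and 5 minutes → arrive 2:11 PM UTC on Apr 13.
Flight 1 lands earlier by 4 hours 13 minutes.

the first, by 4 hours 13 minutes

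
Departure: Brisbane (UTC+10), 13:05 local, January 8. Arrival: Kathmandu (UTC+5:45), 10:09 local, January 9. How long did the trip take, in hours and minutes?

25 hours 19 minutes

Departure in UTC: 13:05 − 10:00 = 03:05 on Jan 8.
Arrival in UTC: 10:09 − 5:45 = 04:24 on Jan 9.
Elapsed = 04:24 − 03:05 (+1 day) = 25 hours 19 minutes.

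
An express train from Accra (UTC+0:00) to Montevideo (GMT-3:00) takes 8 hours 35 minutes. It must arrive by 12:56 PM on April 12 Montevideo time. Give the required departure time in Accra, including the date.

Target arrival in UTC: 12:56 PM + 3:00 = 3:56 PM on Apr 12.
Subtract 8 hours 35 minutes → departure 7:21 AM UTC on Apr 12.
Accra is UTC+0, so departure is 7:21 AM on Apr 12.

7:21 AM on April 12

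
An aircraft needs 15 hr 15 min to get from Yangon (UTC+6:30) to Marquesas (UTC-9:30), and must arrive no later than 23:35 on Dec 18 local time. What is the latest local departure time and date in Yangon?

Target arrival in UTC: 23:35 + 9:30 = 09:05 on Dec 19.
Subtract 15 hours 15 minutes → departure 17:50 UTC on Dec 18.
Yangon is UTC+6:30: 17:50 + 6:30 = 00:20 on Dec 19.

00:20 on December 19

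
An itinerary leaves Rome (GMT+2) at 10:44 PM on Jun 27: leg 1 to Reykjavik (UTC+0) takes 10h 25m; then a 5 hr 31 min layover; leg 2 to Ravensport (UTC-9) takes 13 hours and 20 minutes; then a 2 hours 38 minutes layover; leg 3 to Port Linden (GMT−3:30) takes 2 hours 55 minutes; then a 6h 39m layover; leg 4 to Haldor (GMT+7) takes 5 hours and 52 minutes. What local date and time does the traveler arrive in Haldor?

3:04 AM on June 30

Convert departure to UTC: 10:44 PM − 2:00 = 8:44 PM UTC on Jun 27.
Add 10 hours 25 minutes leg 1 → 7:09 AM UTC (Jun 28).
Add 5 hours 31 minutes layover in Reykjavik → 12:40 PM UTC.
Add 13 hours 20 minutes leg 2 → 2:00 AM UTC (Jun 29).
Add 2 hours 38 minutes layover in Ravensport → 4:38 AM UTC.
Add 2 hours 55 minutes leg 3 → 7:33 AM UTC.
Add 6 hours 39 minutes layover in Port Linden → 2:12 PM UTC.
Add 5 hours and 52 minutes leg 4 → 8:04 PM UTC.
Haldor is UTC+7:00, so local arrival = 8:04 PM + 7:00 = 3:04 AM on Jun 30.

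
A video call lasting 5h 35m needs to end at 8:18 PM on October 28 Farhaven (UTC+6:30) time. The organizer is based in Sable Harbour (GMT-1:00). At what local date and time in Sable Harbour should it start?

Target end time in UTC: 8:18 PM − 6:30 = 1:48 PM on Oct 28.
Subtract 5 hours and 35 minutes → start 8:13 AM UTC on Oct 28.
Sable Harbour is UTC−1:00: 8:13 AM − 1:00 = 7:13 AM on Oct 28.

7:13 AM on October 28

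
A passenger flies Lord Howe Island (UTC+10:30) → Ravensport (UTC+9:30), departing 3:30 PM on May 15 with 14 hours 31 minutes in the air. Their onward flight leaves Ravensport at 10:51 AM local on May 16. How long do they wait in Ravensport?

Convert departure to UTC: 3:30 PM − 10:30 = 5:00 AM UTC on May 15.
Add 14 hours and 31 minutes flight time → 7:31 PM UTC.
Ravensport is UTC+9:30, so local arrival = 7:31 PM + 9:30 = 5:01 AM on May 16.
Layover = 10:51 AM − 5:01 AM = 5 hours 50 minutes.

5 hours 50 minutes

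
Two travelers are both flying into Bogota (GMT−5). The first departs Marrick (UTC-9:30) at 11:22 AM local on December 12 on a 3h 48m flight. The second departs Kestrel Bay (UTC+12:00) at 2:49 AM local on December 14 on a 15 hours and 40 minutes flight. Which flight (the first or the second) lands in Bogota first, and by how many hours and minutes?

Flight 1 in UTC: 11:22 AM + 9:30 = 8:52 PM on Dec 12.
+3 hours 48 minutes → arrive 12:40 AM UTC on Dec 13.
Flight 2 in UTC: 2:49 AM − 12:00 = 2:49 PM on Dec 13.
+15 hours and 40 minutes → arrive 6:29 AM UTC on Dec 14.
Flight 1 lands earlier by 29 hours 49 minutes.

the first, by 29 hours 49 minutes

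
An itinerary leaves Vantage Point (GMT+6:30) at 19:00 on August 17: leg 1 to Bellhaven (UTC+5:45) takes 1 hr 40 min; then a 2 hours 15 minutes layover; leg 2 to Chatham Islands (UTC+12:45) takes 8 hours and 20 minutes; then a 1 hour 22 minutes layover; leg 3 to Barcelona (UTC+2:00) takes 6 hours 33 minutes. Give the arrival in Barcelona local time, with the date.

10:40 on August 18

Convert departure to UTC: 19:00 − 6:30 = 12:30 UTC on Aug 17.
Add 1 hour 40 minutes leg 1 → 14:10 UTC.
Add 2 hours 15 minutes layover in Bellhaven → 16:25 UTC.
Add 8 hours 20 minutes leg 2 → 00:45 UTC (Aug 18).
Add 1 hour 22 minutes layover in Chatham Islands → 02:07 UTC.
Add 6 hours 33 minutes leg 3 → 08:40 UTC.
Barcelona is UTC+2:00, so local arrival = 08:40 + 2:00 = 10:40 on Aug 18.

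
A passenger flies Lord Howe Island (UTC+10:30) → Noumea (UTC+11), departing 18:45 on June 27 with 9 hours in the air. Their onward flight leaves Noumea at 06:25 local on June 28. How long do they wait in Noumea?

2 hours 10 minutes

Convert departure to UTC: 18:45 − 10:30 = 08:15 UTC on Jun 27.
Add 9 hours flight time → 17:15 UTC.
Noumea is UTC+11:00, so local arrival = 17:15 + 11:00 = 04:15 on Jun 28.
Layover = 06:25 − 04:15 = 2 hours 10 minutes.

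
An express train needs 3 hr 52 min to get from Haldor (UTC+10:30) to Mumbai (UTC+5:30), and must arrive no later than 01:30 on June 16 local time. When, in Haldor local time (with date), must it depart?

02:38 on Jun 16

Target arrival in UTC: 01:30 − 5:30 = 20:00 on Jun 15.
Subtract 3 hours 52 minutes → departure 16:08 UTC on Jun 15.
Haldor is UTC+10:30: 16:08 + 10:30 = 02:38 on Jun 16.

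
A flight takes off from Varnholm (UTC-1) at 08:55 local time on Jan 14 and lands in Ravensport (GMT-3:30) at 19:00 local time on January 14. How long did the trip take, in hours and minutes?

Departure in UTC: 08:55 + 1:00 = 09:55 on Jan 14.
Arrival in UTC: 19:00 + 3:30 = 22:30 on Jan 14.
Elapsed = 22:30 − 09:55 = 12 hours 35 minutes.

12 hours 35 minutes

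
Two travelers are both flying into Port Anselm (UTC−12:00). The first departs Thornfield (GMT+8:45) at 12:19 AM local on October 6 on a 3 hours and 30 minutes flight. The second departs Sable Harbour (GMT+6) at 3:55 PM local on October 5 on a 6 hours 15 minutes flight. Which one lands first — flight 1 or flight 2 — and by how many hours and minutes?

Flight 1 in UTC: 12:19 AM − 8:45 = 3:34 PM on Oct 5.
+3 hours 30 minutes → arrive 7:04 PM UTC on Oct 5.
Flight 2 in UTC: 3:55 PM − 6:00 = 9:55 AM on Oct 5.
+6 hours and 15 minutes → arrive 4:10 PM UTC on Oct 5.
Flight 2 lands earlier by 2 hours 54 minutes.

the second, by 2 hours 54 minutes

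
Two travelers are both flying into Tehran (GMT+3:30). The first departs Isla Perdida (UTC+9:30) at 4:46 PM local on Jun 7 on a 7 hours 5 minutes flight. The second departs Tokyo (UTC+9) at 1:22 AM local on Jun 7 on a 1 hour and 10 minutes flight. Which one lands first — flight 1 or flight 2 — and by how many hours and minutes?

Flight 1 in UTC: 4:46 PM − 9:30 = 7:16 AM on Jun 7.
+7 hours and 5 minutes → arrive 2:21 PM UTC on Jun 7.
Flight 2 in UTC: 1:22 AM − 9:00 = 4:22 PM on Jun 6.
+1 hour and 10 minutes → arrive 5:32 PM UTC on Jun 6.
Flight 2 lands earlier by 20 hours 49 minutes.

the second, by 20 hours 49 minutes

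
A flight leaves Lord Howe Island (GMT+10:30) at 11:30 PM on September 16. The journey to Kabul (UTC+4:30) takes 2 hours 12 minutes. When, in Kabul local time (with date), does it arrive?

7:42 PM on September 16

Convert departure to UTC: 11:30 PM − 10:30 = 1:00 PM UTC on Sep 16.
Add 2 hours and 12 minutes travel time → 3:12 PM UTC.
Kabul is UTC+4:30, so local arrival = 3:12 PM + 4:30 = 7:42 PM on Sep 16.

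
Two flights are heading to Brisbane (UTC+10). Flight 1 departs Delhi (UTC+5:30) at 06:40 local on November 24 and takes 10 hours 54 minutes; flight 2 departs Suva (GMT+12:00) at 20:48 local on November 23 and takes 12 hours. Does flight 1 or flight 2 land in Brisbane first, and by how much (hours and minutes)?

the second, by 15 hours 16 minutes

Flight 1 in UTC: 06:40 − 5:30 = 01:10 on Nov 24.
+10 hours and 54 minutes → arrive 12:04 UTC on Nov 24.
Flight 2 in UTC: 20:48 − 12:00 = 08:48 on Nov 23.
+12 hours → arrive 20:48 UTC on Nov 23.
Flight 2 lands earlier by 15 hours 16 minutes.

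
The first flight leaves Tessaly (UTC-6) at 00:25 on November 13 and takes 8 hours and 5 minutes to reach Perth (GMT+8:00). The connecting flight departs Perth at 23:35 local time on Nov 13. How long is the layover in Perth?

1 hour 5 minutes

Convert departure to UTC: 00:25 + 6:00 = 06:25 UTC on Nov 13.
Add 8 hours 5 minutes flight time → 14:30 UTC.
Perth is UTC+8:00, so local arrival = 14:30 + 8:00 = 22:30 on Nov 13.
Layover = 23:35 − 22:30 = 1 hour 5 minutes.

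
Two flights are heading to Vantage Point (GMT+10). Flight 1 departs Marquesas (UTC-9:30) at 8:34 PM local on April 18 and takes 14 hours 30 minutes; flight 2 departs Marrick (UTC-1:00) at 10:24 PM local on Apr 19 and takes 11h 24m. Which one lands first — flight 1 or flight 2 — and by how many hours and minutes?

Flight 1 in UTC: 8:34 PM + 9:30 = 6:04 AM on Apr 19.
+14 hours and 30 minutes → arrive 8:34 PM UTC on Apr 19.
Flight 2 in UTC: 10:24 PM + 1:00 = 11:24 PM on Apr 19.
+11 hours and 24 minutes → arrive 10:48 AM UTC on Apr 20.
Flight 1 lands earlier by 14 hours 14 minutes.

the first, by 14 hours 14 minutes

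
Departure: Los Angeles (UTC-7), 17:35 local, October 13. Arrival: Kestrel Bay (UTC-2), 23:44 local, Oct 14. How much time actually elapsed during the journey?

Departure in UTC: 17:35 + 7:00 = 00:35 on Oct 14.
Arrival in UTC: 23:44 + 2:00 = 01:44 on Oct 15.
Elapsed = 01:44 − 00:35 (+1 day) = 25 hours 9 minutes.

25 hours 9 minutes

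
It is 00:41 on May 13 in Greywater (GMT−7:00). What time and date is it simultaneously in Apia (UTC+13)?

20:41 on May 13

In UTC: 00:41 + 7:00 = 07:41 on May 13.
Apia is UTC+13:00: 07:41 + 13:00 = 20:41 on May 13.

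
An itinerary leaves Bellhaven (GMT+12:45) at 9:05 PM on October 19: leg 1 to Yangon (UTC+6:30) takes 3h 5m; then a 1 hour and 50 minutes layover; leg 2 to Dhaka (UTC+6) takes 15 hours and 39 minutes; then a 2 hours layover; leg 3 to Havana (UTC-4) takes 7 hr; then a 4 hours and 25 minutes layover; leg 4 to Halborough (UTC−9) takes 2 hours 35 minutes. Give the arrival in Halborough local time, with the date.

11:54 AM on October 20

Convert departure to UTC: 9:05 PM − 12:45 = 8:20 AM UTC on Oct 19.
Add 3 hours 5 minutes leg 1 → 11:25 AM UTC.
Add 1 hour 50 minutes layover in Yangon → 1:15 PM UTC.
Add 15 hours 39 minutes leg 2 → 4:54 AM UTC (Oct 20).
Add 2 hours layover in Dhaka → 6:54 AM UTC.
Add 7 hours leg 3 → 1:54 PM UTC.
Add 4 hours 25 minutes layover in Havana → 6:19 PM UTC.
Add 2 hours 35 minutes leg 4 → 8:54 PM UTC.
Halborough is UTC−9:00, so local arrival = 8:54 PM − 9:00 = 11:54 AM on Oct 20.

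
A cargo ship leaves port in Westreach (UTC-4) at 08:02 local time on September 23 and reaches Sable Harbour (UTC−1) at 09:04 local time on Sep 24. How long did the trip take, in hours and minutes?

Departure in UTC: 08:02 + 4:00 = 12:02 on Sep 23.
Arrival in UTC: 09:04 + 1:00 = 10:04 on Sep 24.
Elapsed = 10:04 − 12:02 (+1 day) = 22 hours 2 minutes.

22 hours 2 minutes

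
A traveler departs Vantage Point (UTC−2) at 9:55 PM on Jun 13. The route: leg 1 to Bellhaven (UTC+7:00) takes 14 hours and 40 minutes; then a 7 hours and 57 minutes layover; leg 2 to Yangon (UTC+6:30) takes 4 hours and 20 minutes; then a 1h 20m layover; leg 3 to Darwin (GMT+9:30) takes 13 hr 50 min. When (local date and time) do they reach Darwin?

Convert departure to UTC: 9:55 PM + 2:00 = 11:55 PM UTC on Jun 13.
Add 14 hours and 40 minutes leg 1 → 2:35 PM UTC (Jun 14).
Add 7 hours 57 minutes layover in Bellhaven → 10:32 PM UTC.
Add 4 hours 20 minutes leg 2 → 2:52 AM UTC (Jun 15).
Add 1 hour and 20 minutes layover in Yangon → 4:12 AM UTC.
Add 13 hours 50 minutes leg 3 → 6:02 PM UTC.
Darwin is UTC+9:30, so local arrival = 6:02 PM + 9:30 = 3:32 AM on Jun 16.

3:32 AM on Jun 16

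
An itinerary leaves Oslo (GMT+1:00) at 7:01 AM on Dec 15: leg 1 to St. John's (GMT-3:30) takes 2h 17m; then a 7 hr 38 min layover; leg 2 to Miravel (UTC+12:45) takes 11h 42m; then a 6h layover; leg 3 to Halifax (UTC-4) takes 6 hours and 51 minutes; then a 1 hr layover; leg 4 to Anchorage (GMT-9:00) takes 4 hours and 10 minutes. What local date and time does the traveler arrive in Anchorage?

12:39 PM on December 16

Convert departure to UTC: 7:01 AM − 1:00 = 6:01 AM UTC on Dec 15.
Add 2 hours 17 minutes leg 1 → 8:18 AM UTC.
Add 7 hours 38 minutes layover in St. John's → 3:56 PM UTC.
Add 11 hours and 42 minutes leg 2 → 3:38 AM UTC (Dec 16).
Add 6 hours layover in Miravel → 9:38 AM UTC.
Add 6 hours 51 minutes leg 3 → 4:29 PM UTC.
Add 1 hour layover in Halifax → 5:29 PM UTC.
Add 4 hours 10 minutes leg 4 → 9:39 PM UTC.
Anchorage is UTC−9:00, so local arrival = 9:39 PM − 9:00 = 12:39 PM on Dec 16.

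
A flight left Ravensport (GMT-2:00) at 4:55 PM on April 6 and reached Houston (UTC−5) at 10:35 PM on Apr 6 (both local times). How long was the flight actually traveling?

Departure in UTC: 4:55 PM + 2:00 = 6:55 PM on Apr 6.
Arrival in UTC: 10:35 PM + 5:00 = 3:35 AM on Apr 7.
Elapsed = 3:35 AM − 6:55 PM (+1 day) = 8 hours 40 minutes.

8 hours 40 minutes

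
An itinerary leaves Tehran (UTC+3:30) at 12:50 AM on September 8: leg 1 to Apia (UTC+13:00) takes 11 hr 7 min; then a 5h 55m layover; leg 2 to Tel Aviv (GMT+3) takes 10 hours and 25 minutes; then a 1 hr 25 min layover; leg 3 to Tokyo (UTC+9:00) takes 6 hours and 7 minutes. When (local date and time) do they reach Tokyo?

5:19 PM on September 9

Convert departure to UTC: 12:50 AM − 3:30 = 9:20 PM UTC on Sep 7.
Add 11 hours 7 minutes leg 1 → 8:27 AM UTC (Sep 8).
Add 5 hours 55 minutes layover in Apia → 2:22 PM UTC.
Add 10 hours 25 minutes leg 2 → 12:47 AM UTC (Sep 9).
Add 1 hour 25 minutes layover in Tel Aviv → 2:12 AM UTC.
Add 6 hours 7 minutes leg 3 → 8:19 AM UTC.
Tokyo is UTC+9:00, so local arrival = 8:19 AM + 9:00 = 5:19 PM on Sep 9.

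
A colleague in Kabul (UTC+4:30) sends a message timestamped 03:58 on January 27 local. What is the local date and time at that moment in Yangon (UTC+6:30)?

05:58 on January 27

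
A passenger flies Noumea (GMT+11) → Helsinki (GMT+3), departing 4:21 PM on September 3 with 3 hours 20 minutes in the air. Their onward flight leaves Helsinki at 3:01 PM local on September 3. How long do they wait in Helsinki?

3 hours 20 minutes

Convert departure to UTC: 4:21 PM − 11:00 = 5:21 AM UTC on Sep 3.
Add 3 hours and 20 minutes flight time → 8:41 AM UTC.
Helsinki is UTC+3:00, so local arrival = 8:41 AM + 3:00 = 11:41 AM on Sep 3.
Layover = 3:01 PM − 11:41 AM = 3 hours 20 minutes.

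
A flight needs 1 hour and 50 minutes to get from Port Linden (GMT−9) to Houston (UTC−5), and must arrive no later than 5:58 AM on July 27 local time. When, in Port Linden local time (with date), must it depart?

12:08 AM on Jul 27

Target arrival in UTC: 5:58 AM + 5:00 = 10:58 AM on Jul 27.
Subtract 1 hour and 50 minutes → departure 9:08 AM UTC on Jul 27.
Port Linden is UTC−9:00: 9:08 AM − 9:00 = 12:08 AM on Jul 27.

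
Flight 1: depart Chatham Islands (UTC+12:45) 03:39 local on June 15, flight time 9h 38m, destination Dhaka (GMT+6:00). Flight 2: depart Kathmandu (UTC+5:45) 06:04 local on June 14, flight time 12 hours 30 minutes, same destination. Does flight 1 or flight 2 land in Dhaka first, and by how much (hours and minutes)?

the second, by 11 hours 43 minutes

Flight 1 in UTC: 03:39 − 12:45 = 14:54 on Jun 14.
+9 hours 38 minutes → arrive 00:32 UTC on Jun 15.
Flight 2 in UTC: 06:04 − 5:45 = 00:19 on Jun 14.
+12 hours and 30 minutes → arrive 12:49 UTC on Jun 14.
Flight 2 lands earlier by 11 hours 43 minutes.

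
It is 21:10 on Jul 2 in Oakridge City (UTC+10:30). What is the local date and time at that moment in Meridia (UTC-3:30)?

In UTC: 21:10 − 10:30 = 10:40 on Jul 2.
Meridia is UTC−3:30: 10:40 − 3:30 = 07:10 on Jul 2.

07:10 on Jul 2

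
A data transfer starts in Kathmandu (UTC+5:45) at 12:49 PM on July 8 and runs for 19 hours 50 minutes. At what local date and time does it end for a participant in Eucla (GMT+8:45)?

11:39 AM on Jul 9

Convert start to UTC: 12:49 PM − 5:45 = 7:04 AM UTC on Jul 8.
Add 19 hours 50 minutes duration → 2:54 AM UTC (Jul 9).
Eucla is UTC+8:45, so local end time = 2:54 AM + 8:45 = 11:39 AM on Jul 9.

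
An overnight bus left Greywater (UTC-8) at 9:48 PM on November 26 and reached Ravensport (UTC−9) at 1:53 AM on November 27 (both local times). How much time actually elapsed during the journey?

Departure in UTC: 9:48 PM + 8:00 = 5:48 AM on Nov 27.
Arrival in UTC: 1:53 AM + 9:00 = 10:53 AM on Nov 27.
Elapsed = 10:53 AM − 5:48 AM = 5 hours 5 minutes.

5 hours 5 minutes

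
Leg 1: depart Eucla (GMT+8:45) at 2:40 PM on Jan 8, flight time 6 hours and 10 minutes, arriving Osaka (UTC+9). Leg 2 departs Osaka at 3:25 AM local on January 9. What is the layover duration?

6 hours 20 minutes

Convert departure to UTC: 2:40 PM − 8:45 = 5:55 AM UTC on Jan 8.
Add 6 hours and 10 minutes flight time → 12:05 PM UTC.
Osaka is UTC+9:00, so local arrival = 12:05 PM + 9:00 = 9:05 PM on Jan 8.
Layover = 3:25 AM − 9:05 PM (+1 day) = 6 hours 20 minutes.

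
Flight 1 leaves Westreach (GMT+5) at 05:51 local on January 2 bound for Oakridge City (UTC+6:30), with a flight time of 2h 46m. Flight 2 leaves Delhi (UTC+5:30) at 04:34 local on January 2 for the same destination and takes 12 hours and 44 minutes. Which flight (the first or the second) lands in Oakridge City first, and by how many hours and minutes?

the first, by 8 hours 11 minutes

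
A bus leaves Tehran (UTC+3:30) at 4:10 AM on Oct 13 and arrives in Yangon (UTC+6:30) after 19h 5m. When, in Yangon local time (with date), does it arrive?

Convert departure to UTC: 4:10 AM − 3:30 = 12:40 AM UTC on Oct 13.
Add 19 hours 5 minutes travel time → 7:45 PM UTC.
Yangon is UTC+6:30, so local arrival = 7:45 PM + 6:30 = 2:15 AM on Oct 14.

2:15 AM on October 14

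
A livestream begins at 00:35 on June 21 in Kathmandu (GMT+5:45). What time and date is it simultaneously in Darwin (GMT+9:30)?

In UTC: 00:35 − 5:45 = 18:50 on Jun 20.
Darwin is UTC+9:30: 18:50 + 9:30 = 04:20 on Jun 21.

04:20 on June 21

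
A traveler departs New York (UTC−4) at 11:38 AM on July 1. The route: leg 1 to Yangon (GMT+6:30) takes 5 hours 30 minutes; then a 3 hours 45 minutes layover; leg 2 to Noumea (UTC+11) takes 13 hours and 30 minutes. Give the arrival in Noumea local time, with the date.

Convert departure to UTC: 11:38 AM + 4:00 = 3:38 PM UTC on Jul 1.
Add 5 hours and 30 minutes leg 1 → 9:08 PM UTC.
Add 3 hours 45 minutes layover in Yangon → 12:53 AM UTC (Jul 2).
Add 13 hours 30 minutes leg 2 → 2:23 PM UTC.
Noumea is UTC+11:00, so local arrival = 2:23 PM + 11:00 = 1:23 AM on Jul 3.

1:23 AM on Jul 3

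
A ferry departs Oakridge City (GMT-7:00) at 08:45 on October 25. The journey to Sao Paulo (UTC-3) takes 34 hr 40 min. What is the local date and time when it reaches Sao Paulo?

Convert departure to UTC: 08:45 + 7:00 = 15:45 UTC on Oct 25.
Add 34 hours 40 minutes travel time → 02:25 UTC (Oct 27).
Sao Paulo is UTC−3:00, so local arrival = 02:25 − 3:00 = 23:25 on Oct 26.

23:25 on Oct 26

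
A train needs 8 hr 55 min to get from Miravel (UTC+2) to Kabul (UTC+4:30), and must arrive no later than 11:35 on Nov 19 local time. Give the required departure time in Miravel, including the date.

Target arrival in UTC: 11:35 − 4:30 = 07:05 on Nov 19.
Subtract 8 hours 55 minutes → departure 22:10 UTC on Nov 18.
Miravel is UTC+2:00: 22:10 + 2:00 = 00:10 on Nov 19.

00:10 on November 19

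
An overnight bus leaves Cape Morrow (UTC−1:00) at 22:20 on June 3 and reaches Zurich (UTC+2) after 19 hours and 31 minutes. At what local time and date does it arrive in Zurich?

20:51 on Jun 4

Zurich is 3:00 ahead of Cape Morrow.
After 19 hours 31 minutes it is 17:51 (Jun 4) in Cape Morrow.
Shift by the zone difference: 17:51 + 3:00 = 20:51 on Jun 4 in Zurich.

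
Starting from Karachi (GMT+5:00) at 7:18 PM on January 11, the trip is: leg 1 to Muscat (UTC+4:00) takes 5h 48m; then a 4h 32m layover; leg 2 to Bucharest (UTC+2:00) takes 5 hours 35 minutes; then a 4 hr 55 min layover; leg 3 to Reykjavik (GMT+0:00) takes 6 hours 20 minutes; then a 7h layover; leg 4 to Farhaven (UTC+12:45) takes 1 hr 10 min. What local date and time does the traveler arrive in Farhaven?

Convert departure to UTC: 7:18 PM − 5:00 = 2:18 PM UTC on Jan 11.
Add 5 hours and 48 minutes leg 1 → 8:06 PM UTC.
Add 4 hours and 32 minutes layover in Muscat → 12:38 AM UTC (Jan 12).
Add 5 hours 35 minutes leg 2 → 6:13 AM UTC.
Add 4 hours 55 minutes layover in Bucharest → 11:08 AM UTC.
Add 6 hours 20 minutes leg 3 → 5:28 PM UTC.
Add 7 hours layover in Reykjavik → 12:28 AM UTC (Jan 13).
Add 1 hour and 10 minutes leg 4 → 1:38 AM UTC.
Farhaven is UTC+12:45, so local arrival = 1:38 AM + 12:45 = 2:23 PM on Jan 13.

2:23 PM on January 13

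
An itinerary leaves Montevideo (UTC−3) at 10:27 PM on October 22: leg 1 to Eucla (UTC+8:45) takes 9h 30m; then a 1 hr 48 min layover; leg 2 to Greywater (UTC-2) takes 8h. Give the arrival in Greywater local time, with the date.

6:45 PM on Oct 23

Convert departure to UTC: 10:27 PM + 3:00 = 1:27 AM UTC on Oct 23.
Add 9 hours 30 minutes leg 1 → 10:57 AM UTC.
Add 1 hour and 48 minutes layover in Eucla → 12:45 PM UTC.
Add 8 hours leg 2 → 8:45 PM UTC.
Greywater is UTC−2:00, so local arrival = 8:45 PM − 2:00 = 6:45 PM on Oct 23.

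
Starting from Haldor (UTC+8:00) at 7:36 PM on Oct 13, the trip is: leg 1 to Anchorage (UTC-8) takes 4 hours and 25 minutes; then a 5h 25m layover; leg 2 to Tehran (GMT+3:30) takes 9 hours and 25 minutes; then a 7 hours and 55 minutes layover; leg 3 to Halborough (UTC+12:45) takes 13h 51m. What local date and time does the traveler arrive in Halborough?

5:22 PM on October 15

Convert departure to UTC: 7:36 PM − 8:00 = 11:36 AM UTC on Oct 13.
Add 4 hours and 25 minutes leg 1 → 4:01 PM UTC.
Add 5 hours 25 minutes layover in Anchorage → 9:26 PM UTC.
Add 9 hours and 25 minutes leg 2 → 6:51 AM UTC (Oct 14).
Add 7 hours 55 minutes layover in Tehran → 2:46 PM UTC.
Add 13 hours 51 minutes leg 3 → 4:37 AM UTC (Oct 15).
Halborough is UTC+12:45, so local arrival = 4:37 AM + 12:45 = 5:22 PM on Oct 15.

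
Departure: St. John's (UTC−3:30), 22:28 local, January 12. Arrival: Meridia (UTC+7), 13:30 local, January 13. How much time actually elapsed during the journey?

Departure in UTC: 22:28 + 3:30 = 01:58 on Jan 13.
Arrival in UTC: 13:30 − 7:00 = 06:30 on Jan 13.
Elapsed = 06:30 − 01:58 = 4 hours 32 minutes.

4 hours 32 minutes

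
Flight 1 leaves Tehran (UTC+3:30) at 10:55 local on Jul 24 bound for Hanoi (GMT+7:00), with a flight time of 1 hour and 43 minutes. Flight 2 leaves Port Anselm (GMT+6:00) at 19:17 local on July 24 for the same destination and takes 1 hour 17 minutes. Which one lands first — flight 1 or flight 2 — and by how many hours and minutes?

the first, by 5 hours 26 minutes

Flight 1 in UTC: 10:55 − 3:30 = 07:25 on Jul 24.
+1 hour and 43 minutes → arrive 09:08 UTC on Jul 24.
Flight 2 in UTC: 19:17 − 6:00 = 13:17 on Jul 24.
+1 hour 17 minutes → arrive 14:34 UTC on Jul 24.
Flight 1 lands earlier by 5 hours 26 minutes.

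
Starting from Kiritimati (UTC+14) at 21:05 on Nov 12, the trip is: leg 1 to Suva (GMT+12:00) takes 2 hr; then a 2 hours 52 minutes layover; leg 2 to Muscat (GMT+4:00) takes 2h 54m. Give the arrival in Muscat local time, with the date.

Convert departure to UTC: 21:05 − 14:00 = 07:05 UTC on Nov 12.
Add 2 hours leg 1 → 09:05 UTC.
Add 2 hours and 52 minutes layover in Suva → 11:57 UTC.
Add 2 hours and 54 minutes leg 2 → 14:51 UTC.
Muscat is UTC+4:00, so local arrival = 14:51 + 4:00 = 18:51 on Nov 12.

18:51 on November 12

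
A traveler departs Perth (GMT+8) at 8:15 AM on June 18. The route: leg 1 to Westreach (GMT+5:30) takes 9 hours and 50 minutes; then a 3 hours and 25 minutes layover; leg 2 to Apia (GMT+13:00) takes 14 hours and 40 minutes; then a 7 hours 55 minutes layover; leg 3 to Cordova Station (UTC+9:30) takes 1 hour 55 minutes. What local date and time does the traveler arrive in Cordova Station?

11:30 PM on June 19

Convert departure to UTC: 8:15 AM − 8:00 = 12:15 AM UTC on Jun 18.
Add 9 hours and 50 minutes leg 1 → 10:05 AM UTC.
Add 3 hours and 25 minutes layover in Westreach → 1:30 PM UTC.
Add 14 hours and 40 minutes leg 2 → 4:10 AM UTC (Jun 19).
Add 7 hours and 55 minutes layover in Apia → 12:05 PM UTC.
Add 1 hour and 55 minutes leg 3 → 2:00 PM UTC.
Cordova Station is UTC+9:30, so local arrival = 2:00 PM + 9:30 = 11:30 PM on Jun 19.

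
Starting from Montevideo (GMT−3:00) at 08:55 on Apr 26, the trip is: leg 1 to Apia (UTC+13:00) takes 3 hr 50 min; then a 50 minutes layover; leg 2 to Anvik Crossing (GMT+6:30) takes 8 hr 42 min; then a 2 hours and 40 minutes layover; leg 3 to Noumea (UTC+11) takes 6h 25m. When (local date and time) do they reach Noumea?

Convert departure to UTC: 08:55 + 3:00 = 11:55 UTC on Apr 26.
Add 3 hours and 50 minutes leg 1 → 15:45 UTC.
Add 50 minutes layover in Apia → 16:35 UTC.
Add 8 hours 42 minutes leg 2 → 01:17 UTC (Apr 27).
Add 2 hours and 40 minutes layover in Anvik Crossing → 03:57 UTC.
Add 6 hours and 25 minutes leg 3 → 10:22 UTC.
Noumea is UTC+11:00, so local arrival = 10:22 + 11:00 = 21:22 on Apr 27.

21:22 on Apr 27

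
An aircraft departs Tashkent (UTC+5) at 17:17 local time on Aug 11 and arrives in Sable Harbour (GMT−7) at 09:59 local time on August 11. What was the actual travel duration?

4 hours 42 minutes

Departure in UTC: 17:17 − 5:00 = 12:17 on Aug 11.
Arrival in UTC: 09:59 + 7:00 = 16:59 on Aug 11.
Elapsed = 16:59 − 12:17 = 4 hours 42 minutes.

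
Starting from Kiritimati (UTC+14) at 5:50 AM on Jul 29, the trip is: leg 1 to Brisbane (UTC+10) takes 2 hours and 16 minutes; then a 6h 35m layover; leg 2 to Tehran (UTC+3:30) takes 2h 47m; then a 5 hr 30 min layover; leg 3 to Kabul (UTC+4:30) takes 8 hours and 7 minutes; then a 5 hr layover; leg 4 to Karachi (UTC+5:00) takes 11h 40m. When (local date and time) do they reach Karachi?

2:45 PM on July 30

Convert departure to UTC: 5:50 AM − 14:00 = 3:50 PM UTC on Jul 28.
Add 2 hours and 16 minutes leg 1 → 6:06 PM UTC.
Add 6 hours 35 minutes layover in Brisbane → 12:41 AM UTC (Jul 29).
Add 2 hours 47 minutes leg 2 → 3:28 AM UTC.
Add 5 hours and 30 minutes layover in Tehran → 8:58 AM UTC.
Add 8 hours 7 minutes leg 3 → 5:05 PM UTC.
Add 5 hours layover in Kabul → 10:05 PM UTC.
Add 11 hours and 40 minutes leg 4 → 9:45 AM UTC (Jul 30).
Karachi is UTC+5:00, so local arrival = 9:45 AM + 5:00 = 2:45 PM on Jul 30.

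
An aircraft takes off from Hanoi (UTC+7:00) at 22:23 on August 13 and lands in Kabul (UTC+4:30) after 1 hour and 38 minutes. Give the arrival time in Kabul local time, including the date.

Kabul is 2:30 behind Hanoi.
After 1 hour and 38 minutes it is 00:01 (Aug 14) in Hanoi.
Shift by the zone difference: 00:01 − 2:30 = 21:31 on Aug 13 in Kabul.

21:31 on Aug 13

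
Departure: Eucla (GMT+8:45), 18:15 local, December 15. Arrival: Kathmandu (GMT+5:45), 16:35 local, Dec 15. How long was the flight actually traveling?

1 hour 20 minutes

Departure in UTC: 18:15 − 8:45 = 09:30 on Dec 15.
Arrival in UTC: 16:35 − 5:45 = 10:50 on Dec 15.
Elapsed = 10:50 − 09:30 = 1 hour 20 minutes.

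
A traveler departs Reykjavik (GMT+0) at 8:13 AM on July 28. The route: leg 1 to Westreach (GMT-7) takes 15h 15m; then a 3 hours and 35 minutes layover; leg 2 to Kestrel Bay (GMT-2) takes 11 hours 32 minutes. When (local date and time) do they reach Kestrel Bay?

Reykjavik is at UTC+0, so departure is already 8:13 AM UTC on Jul 28.
Add 15 hours 15 minutes leg 1 → 11:28 PM UTC.
Add 3 hours 35 minutes layover in Westreach → 3:03 AM UTC (Jul 29).
Add 11 hours and 32 minutes leg 2 → 2:35 PM UTC.
Kestrel Bay is UTC−2:00, so local arrival = 2:35 PM − 2:00 = 12:35 PM on Jul 29.

12:35 PM on Jul 29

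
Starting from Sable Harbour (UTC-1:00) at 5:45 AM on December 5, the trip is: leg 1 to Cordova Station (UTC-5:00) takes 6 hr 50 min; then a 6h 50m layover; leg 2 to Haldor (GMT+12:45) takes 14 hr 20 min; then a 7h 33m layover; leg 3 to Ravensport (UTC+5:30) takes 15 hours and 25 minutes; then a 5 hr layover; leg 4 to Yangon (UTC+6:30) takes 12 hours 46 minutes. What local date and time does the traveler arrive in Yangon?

9:59 AM on December 8

Convert departure to UTC: 5:45 AM + 1:00 = 6:45 AM UTC on Dec 5.
Add 6 hours and 50 minutes leg 1 → 1:35 PM UTC.
Add 6 hours and 50 minutes layover in Cordova Station → 8:25 PM UTC.
Add 14 hours 20 minutes leg 2 → 10:45 AM UTC (Dec 6).
Add 7 hours and 33 minutes layover in Haldor → 6:18 PM UTC.
Add 15 hours 25 minutes leg 3 → 9:43 AM UTC (Dec 7).
Add 5 hours layover in Ravensport → 2:43 PM UTC.
Add 12 hours and 46 minutes leg 4 → 3:29 AM UTC (Dec 8).
Yangon is UTC+6:30, so local arrival = 3:29 AM + 6:30 = 9:59 AM on Dec 8.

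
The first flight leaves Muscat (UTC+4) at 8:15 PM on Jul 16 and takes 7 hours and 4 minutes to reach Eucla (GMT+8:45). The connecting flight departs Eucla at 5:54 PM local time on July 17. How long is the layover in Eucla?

Convert departure to UTC: 8:15 PM − 4:00 = 4:15 PM UTC on Jul 16.
Add 7 hours 4 minutes flight time → 11:19 PM UTC.
Eucla is UTC+8:45, so local arrival = 11:19 PM + 8:45 = 8:04 AM on Jul 17.
Layover = 5:54 PM − 8:04 AM = 9 hours 50 minutes.

9 hours 50 minutes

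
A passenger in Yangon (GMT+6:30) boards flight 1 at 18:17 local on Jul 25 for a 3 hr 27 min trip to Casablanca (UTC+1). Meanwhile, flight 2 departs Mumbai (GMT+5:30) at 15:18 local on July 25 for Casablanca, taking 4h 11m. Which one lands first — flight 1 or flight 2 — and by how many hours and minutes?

Flight 1 in UTC: 18:17 − 6:30 = 11:47 on Jul 25.
+3 hours 27 minutes → arrive 15:14 UTC on Jul 25.
Flight 2 in UTC: 15:18 − 5:30 = 09:48 on Jul 25.
+4 hours 11 minutes → arrive 13:59 UTC on Jul 25.
Flight 2 lands earlier by 1 hour 15 minutes.

the second, by 1 hour 15 minutes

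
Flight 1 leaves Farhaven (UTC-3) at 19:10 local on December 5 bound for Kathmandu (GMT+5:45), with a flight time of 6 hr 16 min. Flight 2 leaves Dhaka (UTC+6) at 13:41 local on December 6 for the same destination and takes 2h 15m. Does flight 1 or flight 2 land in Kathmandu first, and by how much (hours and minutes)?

the first, by 5 hours 30 minutes

Flight 1 in UTC: 19:10 + 3:00 = 22:10 on Dec 5.
+6 hours and 16 minutes → arrive 04:26 UTC on Dec 6.
Flight 2 in UTC: 13:41 − 6:00 = 07:41 on Dec 6.
+2 hours 15 minutes → arrive 09:56 UTC on Dec 6.
Flight 1 lands earlier by 5 hours 30 minutes.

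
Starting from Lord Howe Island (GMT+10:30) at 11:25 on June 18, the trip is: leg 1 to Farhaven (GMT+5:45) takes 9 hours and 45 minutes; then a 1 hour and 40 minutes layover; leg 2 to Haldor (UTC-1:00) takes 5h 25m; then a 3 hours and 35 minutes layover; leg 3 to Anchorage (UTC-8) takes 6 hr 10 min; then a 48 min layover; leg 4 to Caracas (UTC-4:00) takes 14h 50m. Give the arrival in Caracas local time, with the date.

Convert departure to UTC: 11:25 − 10:30 = 00:55 UTC on Jun 18.
Add 9 hours 45 minutes leg 1 → 10:40 UTC.
Add 1 hour 40 minutes layover in Farhaven → 12:20 UTC.
Add 5 hours and 25 minutes leg 2 → 17:45 UTC.
Add 3 hours 35 minutes layover in Haldor → 21:20 UTC.
Add 6 hours and 10 minutes leg 3 → 03:30 UTC (Jun 19).
Add 48 minutes layover in Anchorage → 04:18 UTC.
Add 14 hours and 50 minutes leg 4 → 19:08 UTC.
Caracas is UTC−4:00, so local arrival = 19:08 − 4:00 = 15:08 on Jun 19.

15:08 on June 19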